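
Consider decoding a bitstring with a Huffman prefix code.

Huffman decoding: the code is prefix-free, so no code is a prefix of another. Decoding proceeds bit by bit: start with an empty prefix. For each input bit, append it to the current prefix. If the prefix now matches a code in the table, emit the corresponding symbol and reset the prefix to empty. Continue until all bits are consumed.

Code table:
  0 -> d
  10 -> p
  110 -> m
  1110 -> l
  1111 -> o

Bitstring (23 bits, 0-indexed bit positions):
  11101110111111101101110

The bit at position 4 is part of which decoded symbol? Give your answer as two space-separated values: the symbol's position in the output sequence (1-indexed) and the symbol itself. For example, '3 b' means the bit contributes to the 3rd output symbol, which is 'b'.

Answer: 2 l

Derivation:
Bit 0: prefix='1' (no match yet)
Bit 1: prefix='11' (no match yet)
Bit 2: prefix='111' (no match yet)
Bit 3: prefix='1110' -> emit 'l', reset
Bit 4: prefix='1' (no match yet)
Bit 5: prefix='11' (no match yet)
Bit 6: prefix='111' (no match yet)
Bit 7: prefix='1110' -> emit 'l', reset
Bit 8: prefix='1' (no match yet)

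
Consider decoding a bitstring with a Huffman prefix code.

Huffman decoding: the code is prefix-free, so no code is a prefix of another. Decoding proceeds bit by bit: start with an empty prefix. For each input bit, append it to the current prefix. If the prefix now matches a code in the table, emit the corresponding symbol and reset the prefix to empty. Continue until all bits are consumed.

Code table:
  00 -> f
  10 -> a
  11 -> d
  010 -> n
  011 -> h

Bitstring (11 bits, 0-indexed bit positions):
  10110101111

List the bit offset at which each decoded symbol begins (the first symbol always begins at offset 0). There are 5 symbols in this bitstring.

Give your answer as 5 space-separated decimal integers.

Answer: 0 2 4 7 9

Derivation:
Bit 0: prefix='1' (no match yet)
Bit 1: prefix='10' -> emit 'a', reset
Bit 2: prefix='1' (no match yet)
Bit 3: prefix='11' -> emit 'd', reset
Bit 4: prefix='0' (no match yet)
Bit 5: prefix='01' (no match yet)
Bit 6: prefix='010' -> emit 'n', reset
Bit 7: prefix='1' (no match yet)
Bit 8: prefix='11' -> emit 'd', reset
Bit 9: prefix='1' (no match yet)
Bit 10: prefix='11' -> emit 'd', reset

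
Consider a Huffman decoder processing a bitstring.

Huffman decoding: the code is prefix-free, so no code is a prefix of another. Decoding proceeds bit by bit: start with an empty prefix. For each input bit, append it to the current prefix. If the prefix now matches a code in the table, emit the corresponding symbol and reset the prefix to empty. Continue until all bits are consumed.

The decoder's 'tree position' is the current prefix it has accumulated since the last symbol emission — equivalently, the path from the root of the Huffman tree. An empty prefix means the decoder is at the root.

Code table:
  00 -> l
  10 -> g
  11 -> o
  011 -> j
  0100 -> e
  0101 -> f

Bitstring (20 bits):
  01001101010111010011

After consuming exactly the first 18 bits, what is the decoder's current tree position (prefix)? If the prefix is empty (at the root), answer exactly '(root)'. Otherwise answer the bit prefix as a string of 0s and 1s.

Answer: 0

Derivation:
Bit 0: prefix='0' (no match yet)
Bit 1: prefix='01' (no match yet)
Bit 2: prefix='010' (no match yet)
Bit 3: prefix='0100' -> emit 'e', reset
Bit 4: prefix='1' (no match yet)
Bit 5: prefix='11' -> emit 'o', reset
Bit 6: prefix='0' (no match yet)
Bit 7: prefix='01' (no match yet)
Bit 8: prefix='010' (no match yet)
Bit 9: prefix='0101' -> emit 'f', reset
Bit 10: prefix='0' (no match yet)
Bit 11: prefix='01' (no match yet)
Bit 12: prefix='011' -> emit 'j', reset
Bit 13: prefix='1' (no match yet)
Bit 14: prefix='10' -> emit 'g', reset
Bit 15: prefix='1' (no match yet)
Bit 16: prefix='10' -> emit 'g', reset
Bit 17: prefix='0' (no match yet)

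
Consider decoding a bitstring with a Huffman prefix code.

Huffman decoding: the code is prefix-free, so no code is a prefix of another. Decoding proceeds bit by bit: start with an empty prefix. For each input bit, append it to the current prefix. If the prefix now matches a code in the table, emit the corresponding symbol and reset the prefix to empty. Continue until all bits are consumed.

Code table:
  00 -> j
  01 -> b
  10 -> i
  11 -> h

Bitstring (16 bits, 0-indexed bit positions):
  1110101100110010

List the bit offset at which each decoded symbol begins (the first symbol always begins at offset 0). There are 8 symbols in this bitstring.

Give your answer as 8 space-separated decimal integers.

Bit 0: prefix='1' (no match yet)
Bit 1: prefix='11' -> emit 'h', reset
Bit 2: prefix='1' (no match yet)
Bit 3: prefix='10' -> emit 'i', reset
Bit 4: prefix='1' (no match yet)
Bit 5: prefix='10' -> emit 'i', reset
Bit 6: prefix='1' (no match yet)
Bit 7: prefix='11' -> emit 'h', reset
Bit 8: prefix='0' (no match yet)
Bit 9: prefix='00' -> emit 'j', reset
Bit 10: prefix='1' (no match yet)
Bit 11: prefix='11' -> emit 'h', reset
Bit 12: prefix='0' (no match yet)
Bit 13: prefix='00' -> emit 'j', reset
Bit 14: prefix='1' (no match yet)
Bit 15: prefix='10' -> emit 'i', reset

Answer: 0 2 4 6 8 10 12 14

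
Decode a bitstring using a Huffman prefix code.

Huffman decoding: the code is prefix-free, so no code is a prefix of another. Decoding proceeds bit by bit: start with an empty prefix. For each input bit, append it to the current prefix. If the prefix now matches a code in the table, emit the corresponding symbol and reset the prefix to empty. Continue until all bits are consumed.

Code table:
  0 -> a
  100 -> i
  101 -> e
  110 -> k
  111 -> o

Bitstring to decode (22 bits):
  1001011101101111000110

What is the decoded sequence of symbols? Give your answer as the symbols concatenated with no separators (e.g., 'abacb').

Answer: iekkoiak

Derivation:
Bit 0: prefix='1' (no match yet)
Bit 1: prefix='10' (no match yet)
Bit 2: prefix='100' -> emit 'i', reset
Bit 3: prefix='1' (no match yet)
Bit 4: prefix='10' (no match yet)
Bit 5: prefix='101' -> emit 'e', reset
Bit 6: prefix='1' (no match yet)
Bit 7: prefix='11' (no match yet)
Bit 8: prefix='110' -> emit 'k', reset
Bit 9: prefix='1' (no match yet)
Bit 10: prefix='11' (no match yet)
Bit 11: prefix='110' -> emit 'k', reset
Bit 12: prefix='1' (no match yet)
Bit 13: prefix='11' (no match yet)
Bit 14: prefix='111' -> emit 'o', reset
Bit 15: prefix='1' (no match yet)
Bit 16: prefix='10' (no match yet)
Bit 17: prefix='100' -> emit 'i', reset
Bit 18: prefix='0' -> emit 'a', reset
Bit 19: prefix='1' (no match yet)
Bit 20: prefix='11' (no match yet)
Bit 21: prefix='110' -> emit 'k', reset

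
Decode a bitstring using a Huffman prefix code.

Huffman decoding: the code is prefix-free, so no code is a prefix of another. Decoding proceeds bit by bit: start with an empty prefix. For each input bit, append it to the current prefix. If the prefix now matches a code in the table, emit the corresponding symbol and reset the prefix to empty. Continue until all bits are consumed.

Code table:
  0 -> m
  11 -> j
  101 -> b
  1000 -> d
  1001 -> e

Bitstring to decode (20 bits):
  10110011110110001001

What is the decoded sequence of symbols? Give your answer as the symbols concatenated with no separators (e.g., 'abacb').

Bit 0: prefix='1' (no match yet)
Bit 1: prefix='10' (no match yet)
Bit 2: prefix='101' -> emit 'b', reset
Bit 3: prefix='1' (no match yet)
Bit 4: prefix='10' (no match yet)
Bit 5: prefix='100' (no match yet)
Bit 6: prefix='1001' -> emit 'e', reset
Bit 7: prefix='1' (no match yet)
Bit 8: prefix='11' -> emit 'j', reset
Bit 9: prefix='1' (no match yet)
Bit 10: prefix='10' (no match yet)
Bit 11: prefix='101' -> emit 'b', reset
Bit 12: prefix='1' (no match yet)
Bit 13: prefix='10' (no match yet)
Bit 14: prefix='100' (no match yet)
Bit 15: prefix='1000' -> emit 'd', reset
Bit 16: prefix='1' (no match yet)
Bit 17: prefix='10' (no match yet)
Bit 18: prefix='100' (no match yet)
Bit 19: prefix='1001' -> emit 'e', reset

Answer: bejbde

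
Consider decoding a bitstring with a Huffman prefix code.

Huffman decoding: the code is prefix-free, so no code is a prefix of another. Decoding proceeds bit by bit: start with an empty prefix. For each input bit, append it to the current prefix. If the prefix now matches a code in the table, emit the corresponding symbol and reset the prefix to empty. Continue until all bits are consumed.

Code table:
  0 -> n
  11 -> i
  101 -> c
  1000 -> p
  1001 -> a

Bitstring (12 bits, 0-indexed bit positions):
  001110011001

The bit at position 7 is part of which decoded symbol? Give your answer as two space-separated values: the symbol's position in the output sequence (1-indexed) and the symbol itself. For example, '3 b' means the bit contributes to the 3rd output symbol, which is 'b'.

Answer: 4 a

Derivation:
Bit 0: prefix='0' -> emit 'n', reset
Bit 1: prefix='0' -> emit 'n', reset
Bit 2: prefix='1' (no match yet)
Bit 3: prefix='11' -> emit 'i', reset
Bit 4: prefix='1' (no match yet)
Bit 5: prefix='10' (no match yet)
Bit 6: prefix='100' (no match yet)
Bit 7: prefix='1001' -> emit 'a', reset
Bit 8: prefix='1' (no match yet)
Bit 9: prefix='10' (no match yet)
Bit 10: prefix='100' (no match yet)
Bit 11: prefix='1001' -> emit 'a', reset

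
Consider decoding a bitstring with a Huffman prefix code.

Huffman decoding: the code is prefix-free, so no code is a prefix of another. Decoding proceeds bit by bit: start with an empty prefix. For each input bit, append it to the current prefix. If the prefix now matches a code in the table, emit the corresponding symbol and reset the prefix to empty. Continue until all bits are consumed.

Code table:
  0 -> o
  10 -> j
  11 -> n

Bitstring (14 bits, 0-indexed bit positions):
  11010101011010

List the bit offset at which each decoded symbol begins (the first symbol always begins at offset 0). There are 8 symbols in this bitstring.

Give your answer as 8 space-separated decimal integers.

Bit 0: prefix='1' (no match yet)
Bit 1: prefix='11' -> emit 'n', reset
Bit 2: prefix='0' -> emit 'o', reset
Bit 3: prefix='1' (no match yet)
Bit 4: prefix='10' -> emit 'j', reset
Bit 5: prefix='1' (no match yet)
Bit 6: prefix='10' -> emit 'j', reset
Bit 7: prefix='1' (no match yet)
Bit 8: prefix='10' -> emit 'j', reset
Bit 9: prefix='1' (no match yet)
Bit 10: prefix='11' -> emit 'n', reset
Bit 11: prefix='0' -> emit 'o', reset
Bit 12: prefix='1' (no match yet)
Bit 13: prefix='10' -> emit 'j', reset

Answer: 0 2 3 5 7 9 11 12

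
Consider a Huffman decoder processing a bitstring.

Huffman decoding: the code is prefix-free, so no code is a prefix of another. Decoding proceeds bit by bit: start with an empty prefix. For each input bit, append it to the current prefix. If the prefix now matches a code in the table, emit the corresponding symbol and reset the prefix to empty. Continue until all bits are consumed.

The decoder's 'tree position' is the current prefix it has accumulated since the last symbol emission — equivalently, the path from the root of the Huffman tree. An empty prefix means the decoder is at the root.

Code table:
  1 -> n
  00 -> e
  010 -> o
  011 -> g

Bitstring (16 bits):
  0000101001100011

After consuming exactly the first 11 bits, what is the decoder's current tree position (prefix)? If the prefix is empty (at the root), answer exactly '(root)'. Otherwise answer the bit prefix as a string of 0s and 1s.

Answer: (root)

Derivation:
Bit 0: prefix='0' (no match yet)
Bit 1: prefix='00' -> emit 'e', reset
Bit 2: prefix='0' (no match yet)
Bit 3: prefix='00' -> emit 'e', reset
Bit 4: prefix='1' -> emit 'n', reset
Bit 5: prefix='0' (no match yet)
Bit 6: prefix='01' (no match yet)
Bit 7: prefix='010' -> emit 'o', reset
Bit 8: prefix='0' (no match yet)
Bit 9: prefix='01' (no match yet)
Bit 10: prefix='011' -> emit 'g', reset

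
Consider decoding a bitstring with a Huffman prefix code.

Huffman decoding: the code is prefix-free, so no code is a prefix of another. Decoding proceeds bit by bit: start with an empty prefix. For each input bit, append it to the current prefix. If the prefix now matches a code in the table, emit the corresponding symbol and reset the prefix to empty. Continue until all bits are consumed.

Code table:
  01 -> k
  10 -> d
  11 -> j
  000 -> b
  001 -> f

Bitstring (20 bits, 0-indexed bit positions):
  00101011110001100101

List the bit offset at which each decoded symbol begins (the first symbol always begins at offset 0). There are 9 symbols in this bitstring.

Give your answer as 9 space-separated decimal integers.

Bit 0: prefix='0' (no match yet)
Bit 1: prefix='00' (no match yet)
Bit 2: prefix='001' -> emit 'f', reset
Bit 3: prefix='0' (no match yet)
Bit 4: prefix='01' -> emit 'k', reset
Bit 5: prefix='0' (no match yet)
Bit 6: prefix='01' -> emit 'k', reset
Bit 7: prefix='1' (no match yet)
Bit 8: prefix='11' -> emit 'j', reset
Bit 9: prefix='1' (no match yet)
Bit 10: prefix='10' -> emit 'd', reset
Bit 11: prefix='0' (no match yet)
Bit 12: prefix='00' (no match yet)
Bit 13: prefix='001' -> emit 'f', reset
Bit 14: prefix='1' (no match yet)
Bit 15: prefix='10' -> emit 'd', reset
Bit 16: prefix='0' (no match yet)
Bit 17: prefix='01' -> emit 'k', reset
Bit 18: prefix='0' (no match yet)
Bit 19: prefix='01' -> emit 'k', reset

Answer: 0 3 5 7 9 11 14 16 18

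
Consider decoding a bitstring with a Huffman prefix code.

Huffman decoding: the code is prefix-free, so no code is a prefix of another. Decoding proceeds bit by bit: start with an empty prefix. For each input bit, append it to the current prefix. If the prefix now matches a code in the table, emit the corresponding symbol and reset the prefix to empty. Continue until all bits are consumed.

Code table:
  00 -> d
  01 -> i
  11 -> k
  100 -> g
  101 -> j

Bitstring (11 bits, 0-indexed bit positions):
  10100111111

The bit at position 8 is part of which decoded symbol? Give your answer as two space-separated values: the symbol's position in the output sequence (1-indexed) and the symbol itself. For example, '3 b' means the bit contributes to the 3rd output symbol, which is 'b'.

Answer: 4 k

Derivation:
Bit 0: prefix='1' (no match yet)
Bit 1: prefix='10' (no match yet)
Bit 2: prefix='101' -> emit 'j', reset
Bit 3: prefix='0' (no match yet)
Bit 4: prefix='00' -> emit 'd', reset
Bit 5: prefix='1' (no match yet)
Bit 6: prefix='11' -> emit 'k', reset
Bit 7: prefix='1' (no match yet)
Bit 8: prefix='11' -> emit 'k', reset
Bit 9: prefix='1' (no match yet)
Bit 10: prefix='11' -> emit 'k', reset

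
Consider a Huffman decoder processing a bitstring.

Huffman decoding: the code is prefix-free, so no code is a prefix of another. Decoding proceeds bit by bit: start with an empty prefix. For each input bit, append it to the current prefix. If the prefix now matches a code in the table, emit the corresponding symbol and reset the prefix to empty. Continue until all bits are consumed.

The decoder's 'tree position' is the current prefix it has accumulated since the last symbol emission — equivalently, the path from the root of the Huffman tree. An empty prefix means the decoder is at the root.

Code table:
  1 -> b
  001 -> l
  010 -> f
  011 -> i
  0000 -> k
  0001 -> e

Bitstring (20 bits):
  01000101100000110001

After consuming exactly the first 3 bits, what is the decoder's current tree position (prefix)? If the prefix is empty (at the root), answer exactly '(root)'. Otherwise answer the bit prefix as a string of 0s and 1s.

Answer: (root)

Derivation:
Bit 0: prefix='0' (no match yet)
Bit 1: prefix='01' (no match yet)
Bit 2: prefix='010' -> emit 'f', reset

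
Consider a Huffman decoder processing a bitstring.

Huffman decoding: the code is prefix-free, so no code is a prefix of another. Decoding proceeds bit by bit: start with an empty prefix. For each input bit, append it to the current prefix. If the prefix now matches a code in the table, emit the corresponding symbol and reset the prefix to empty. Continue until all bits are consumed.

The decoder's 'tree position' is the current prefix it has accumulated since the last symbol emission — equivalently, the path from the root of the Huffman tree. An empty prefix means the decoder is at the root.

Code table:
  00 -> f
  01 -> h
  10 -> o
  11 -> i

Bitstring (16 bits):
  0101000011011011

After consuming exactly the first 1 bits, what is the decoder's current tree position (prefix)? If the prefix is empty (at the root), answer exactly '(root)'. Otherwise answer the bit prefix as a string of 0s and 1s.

Bit 0: prefix='0' (no match yet)

Answer: 0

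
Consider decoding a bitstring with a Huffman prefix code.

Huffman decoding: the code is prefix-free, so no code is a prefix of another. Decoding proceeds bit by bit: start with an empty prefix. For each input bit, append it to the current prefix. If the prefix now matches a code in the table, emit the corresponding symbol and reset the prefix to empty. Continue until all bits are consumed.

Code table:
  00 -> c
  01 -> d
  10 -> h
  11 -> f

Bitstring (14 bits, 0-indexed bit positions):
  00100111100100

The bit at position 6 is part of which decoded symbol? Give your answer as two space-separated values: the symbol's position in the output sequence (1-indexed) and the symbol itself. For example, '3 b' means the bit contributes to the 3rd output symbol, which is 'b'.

Bit 0: prefix='0' (no match yet)
Bit 1: prefix='00' -> emit 'c', reset
Bit 2: prefix='1' (no match yet)
Bit 3: prefix='10' -> emit 'h', reset
Bit 4: prefix='0' (no match yet)
Bit 5: prefix='01' -> emit 'd', reset
Bit 6: prefix='1' (no match yet)
Bit 7: prefix='11' -> emit 'f', reset
Bit 8: prefix='1' (no match yet)
Bit 9: prefix='10' -> emit 'h', reset
Bit 10: prefix='0' (no match yet)

Answer: 4 f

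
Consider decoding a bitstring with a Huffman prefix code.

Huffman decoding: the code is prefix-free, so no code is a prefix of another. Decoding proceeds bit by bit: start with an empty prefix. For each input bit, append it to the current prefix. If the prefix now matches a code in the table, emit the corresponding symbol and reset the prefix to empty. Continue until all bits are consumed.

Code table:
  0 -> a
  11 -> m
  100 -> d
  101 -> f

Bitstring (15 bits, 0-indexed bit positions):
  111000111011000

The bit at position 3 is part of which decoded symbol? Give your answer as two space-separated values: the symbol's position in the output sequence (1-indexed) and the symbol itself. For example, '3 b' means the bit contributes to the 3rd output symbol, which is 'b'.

Answer: 2 d

Derivation:
Bit 0: prefix='1' (no match yet)
Bit 1: prefix='11' -> emit 'm', reset
Bit 2: prefix='1' (no match yet)
Bit 3: prefix='10' (no match yet)
Bit 4: prefix='100' -> emit 'd', reset
Bit 5: prefix='0' -> emit 'a', reset
Bit 6: prefix='1' (no match yet)
Bit 7: prefix='11' -> emit 'm', reset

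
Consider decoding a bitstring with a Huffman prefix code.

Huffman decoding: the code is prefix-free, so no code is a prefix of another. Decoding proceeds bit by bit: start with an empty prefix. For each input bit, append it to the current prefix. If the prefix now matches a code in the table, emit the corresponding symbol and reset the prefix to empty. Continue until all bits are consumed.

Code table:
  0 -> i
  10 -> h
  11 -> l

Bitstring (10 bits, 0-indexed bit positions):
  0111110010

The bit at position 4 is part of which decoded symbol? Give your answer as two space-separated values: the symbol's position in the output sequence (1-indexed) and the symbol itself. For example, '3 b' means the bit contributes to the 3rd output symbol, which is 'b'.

Answer: 3 l

Derivation:
Bit 0: prefix='0' -> emit 'i', reset
Bit 1: prefix='1' (no match yet)
Bit 2: prefix='11' -> emit 'l', reset
Bit 3: prefix='1' (no match yet)
Bit 4: prefix='11' -> emit 'l', reset
Bit 5: prefix='1' (no match yet)
Bit 6: prefix='10' -> emit 'h', reset
Bit 7: prefix='0' -> emit 'i', reset
Bit 8: prefix='1' (no match yet)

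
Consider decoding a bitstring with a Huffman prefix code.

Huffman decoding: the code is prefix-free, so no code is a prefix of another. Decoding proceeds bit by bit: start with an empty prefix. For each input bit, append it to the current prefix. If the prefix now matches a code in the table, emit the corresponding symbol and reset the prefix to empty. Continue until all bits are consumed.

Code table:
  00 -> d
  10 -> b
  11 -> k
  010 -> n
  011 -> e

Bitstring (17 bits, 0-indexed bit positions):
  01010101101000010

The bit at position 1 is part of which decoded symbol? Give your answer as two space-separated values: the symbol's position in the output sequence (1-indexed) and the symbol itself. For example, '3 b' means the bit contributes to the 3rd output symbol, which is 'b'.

Bit 0: prefix='0' (no match yet)
Bit 1: prefix='01' (no match yet)
Bit 2: prefix='010' -> emit 'n', reset
Bit 3: prefix='1' (no match yet)
Bit 4: prefix='10' -> emit 'b', reset
Bit 5: prefix='1' (no match yet)

Answer: 1 n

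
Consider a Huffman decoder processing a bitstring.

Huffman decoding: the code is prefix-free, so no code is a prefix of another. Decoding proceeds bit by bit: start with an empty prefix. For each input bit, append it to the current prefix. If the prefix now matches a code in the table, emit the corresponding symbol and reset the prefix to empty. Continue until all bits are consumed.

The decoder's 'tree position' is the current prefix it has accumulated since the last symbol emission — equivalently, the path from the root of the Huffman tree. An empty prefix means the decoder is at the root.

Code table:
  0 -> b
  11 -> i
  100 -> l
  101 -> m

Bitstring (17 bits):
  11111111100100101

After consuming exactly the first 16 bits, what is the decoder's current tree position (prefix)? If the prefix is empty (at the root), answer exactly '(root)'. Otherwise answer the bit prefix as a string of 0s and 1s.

Answer: 10

Derivation:
Bit 0: prefix='1' (no match yet)
Bit 1: prefix='11' -> emit 'i', reset
Bit 2: prefix='1' (no match yet)
Bit 3: prefix='11' -> emit 'i', reset
Bit 4: prefix='1' (no match yet)
Bit 5: prefix='11' -> emit 'i', reset
Bit 6: prefix='1' (no match yet)
Bit 7: prefix='11' -> emit 'i', reset
Bit 8: prefix='1' (no match yet)
Bit 9: prefix='10' (no match yet)
Bit 10: prefix='100' -> emit 'l', reset
Bit 11: prefix='1' (no match yet)
Bit 12: prefix='10' (no match yet)
Bit 13: prefix='100' -> emit 'l', reset
Bit 14: prefix='1' (no match yet)
Bit 15: prefix='10' (no match yet)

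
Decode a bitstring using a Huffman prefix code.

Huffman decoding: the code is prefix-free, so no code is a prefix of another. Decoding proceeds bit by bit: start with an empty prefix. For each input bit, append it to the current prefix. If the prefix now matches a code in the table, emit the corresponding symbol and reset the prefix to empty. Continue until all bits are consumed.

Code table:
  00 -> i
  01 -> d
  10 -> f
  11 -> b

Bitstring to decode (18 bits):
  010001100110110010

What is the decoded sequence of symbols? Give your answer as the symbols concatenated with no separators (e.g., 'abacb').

Bit 0: prefix='0' (no match yet)
Bit 1: prefix='01' -> emit 'd', reset
Bit 2: prefix='0' (no match yet)
Bit 3: prefix='00' -> emit 'i', reset
Bit 4: prefix='0' (no match yet)
Bit 5: prefix='01' -> emit 'd', reset
Bit 6: prefix='1' (no match yet)
Bit 7: prefix='10' -> emit 'f', reset
Bit 8: prefix='0' (no match yet)
Bit 9: prefix='01' -> emit 'd', reset
Bit 10: prefix='1' (no match yet)
Bit 11: prefix='10' -> emit 'f', reset
Bit 12: prefix='1' (no match yet)
Bit 13: prefix='11' -> emit 'b', reset
Bit 14: prefix='0' (no match yet)
Bit 15: prefix='00' -> emit 'i', reset
Bit 16: prefix='1' (no match yet)
Bit 17: prefix='10' -> emit 'f', reset

Answer: didfdfbif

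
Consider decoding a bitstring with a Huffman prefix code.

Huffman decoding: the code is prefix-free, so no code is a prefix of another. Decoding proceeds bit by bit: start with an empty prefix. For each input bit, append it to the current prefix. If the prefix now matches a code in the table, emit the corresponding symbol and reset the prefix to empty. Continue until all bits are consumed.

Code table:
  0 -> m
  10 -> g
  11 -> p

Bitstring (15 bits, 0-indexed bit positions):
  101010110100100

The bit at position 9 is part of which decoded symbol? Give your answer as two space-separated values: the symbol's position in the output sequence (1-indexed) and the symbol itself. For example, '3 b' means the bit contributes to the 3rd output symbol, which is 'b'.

Bit 0: prefix='1' (no match yet)
Bit 1: prefix='10' -> emit 'g', reset
Bit 2: prefix='1' (no match yet)
Bit 3: prefix='10' -> emit 'g', reset
Bit 4: prefix='1' (no match yet)
Bit 5: prefix='10' -> emit 'g', reset
Bit 6: prefix='1' (no match yet)
Bit 7: prefix='11' -> emit 'p', reset
Bit 8: prefix='0' -> emit 'm', reset
Bit 9: prefix='1' (no match yet)
Bit 10: prefix='10' -> emit 'g', reset
Bit 11: prefix='0' -> emit 'm', reset
Bit 12: prefix='1' (no match yet)
Bit 13: prefix='10' -> emit 'g', reset

Answer: 6 g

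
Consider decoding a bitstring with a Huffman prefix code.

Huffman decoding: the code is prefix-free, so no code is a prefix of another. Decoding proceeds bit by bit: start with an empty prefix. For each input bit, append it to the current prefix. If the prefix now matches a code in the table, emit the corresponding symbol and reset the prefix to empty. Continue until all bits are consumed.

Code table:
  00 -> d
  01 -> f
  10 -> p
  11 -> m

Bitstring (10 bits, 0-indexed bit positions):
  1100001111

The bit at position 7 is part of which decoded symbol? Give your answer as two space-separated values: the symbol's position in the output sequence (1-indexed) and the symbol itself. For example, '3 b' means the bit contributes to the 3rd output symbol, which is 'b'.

Answer: 4 m

Derivation:
Bit 0: prefix='1' (no match yet)
Bit 1: prefix='11' -> emit 'm', reset
Bit 2: prefix='0' (no match yet)
Bit 3: prefix='00' -> emit 'd', reset
Bit 4: prefix='0' (no match yet)
Bit 5: prefix='00' -> emit 'd', reset
Bit 6: prefix='1' (no match yet)
Bit 7: prefix='11' -> emit 'm', reset
Bit 8: prefix='1' (no match yet)
Bit 9: prefix='11' -> emit 'm', reset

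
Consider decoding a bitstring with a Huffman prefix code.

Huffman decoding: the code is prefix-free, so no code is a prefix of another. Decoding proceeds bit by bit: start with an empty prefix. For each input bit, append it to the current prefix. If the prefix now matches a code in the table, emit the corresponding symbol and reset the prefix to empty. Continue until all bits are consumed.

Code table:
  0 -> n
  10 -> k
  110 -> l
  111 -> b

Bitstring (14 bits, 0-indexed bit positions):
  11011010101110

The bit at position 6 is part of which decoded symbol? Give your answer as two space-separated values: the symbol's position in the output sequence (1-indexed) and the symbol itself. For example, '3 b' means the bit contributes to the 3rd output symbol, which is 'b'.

Answer: 3 k

Derivation:
Bit 0: prefix='1' (no match yet)
Bit 1: prefix='11' (no match yet)
Bit 2: prefix='110' -> emit 'l', reset
Bit 3: prefix='1' (no match yet)
Bit 4: prefix='11' (no match yet)
Bit 5: prefix='110' -> emit 'l', reset
Bit 6: prefix='1' (no match yet)
Bit 7: prefix='10' -> emit 'k', reset
Bit 8: prefix='1' (no match yet)
Bit 9: prefix='10' -> emit 'k', reset
Bit 10: prefix='1' (no match yet)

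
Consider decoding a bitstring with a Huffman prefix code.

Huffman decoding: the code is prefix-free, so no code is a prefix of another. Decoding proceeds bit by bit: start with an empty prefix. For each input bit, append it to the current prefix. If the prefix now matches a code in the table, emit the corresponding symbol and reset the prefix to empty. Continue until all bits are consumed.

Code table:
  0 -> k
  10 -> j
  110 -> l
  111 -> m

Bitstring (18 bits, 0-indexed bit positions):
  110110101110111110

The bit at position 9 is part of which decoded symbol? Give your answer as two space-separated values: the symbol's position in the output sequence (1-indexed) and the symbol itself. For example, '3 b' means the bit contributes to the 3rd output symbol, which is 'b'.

Bit 0: prefix='1' (no match yet)
Bit 1: prefix='11' (no match yet)
Bit 2: prefix='110' -> emit 'l', reset
Bit 3: prefix='1' (no match yet)
Bit 4: prefix='11' (no match yet)
Bit 5: prefix='110' -> emit 'l', reset
Bit 6: prefix='1' (no match yet)
Bit 7: prefix='10' -> emit 'j', reset
Bit 8: prefix='1' (no match yet)
Bit 9: prefix='11' (no match yet)
Bit 10: prefix='111' -> emit 'm', reset
Bit 11: prefix='0' -> emit 'k', reset
Bit 12: prefix='1' (no match yet)
Bit 13: prefix='11' (no match yet)

Answer: 4 m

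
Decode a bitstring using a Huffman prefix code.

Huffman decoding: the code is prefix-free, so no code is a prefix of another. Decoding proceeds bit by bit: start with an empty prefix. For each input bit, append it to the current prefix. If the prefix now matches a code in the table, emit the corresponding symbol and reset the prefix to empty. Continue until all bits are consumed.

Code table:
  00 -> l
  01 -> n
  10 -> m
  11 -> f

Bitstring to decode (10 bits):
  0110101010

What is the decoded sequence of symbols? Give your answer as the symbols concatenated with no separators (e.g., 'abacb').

Bit 0: prefix='0' (no match yet)
Bit 1: prefix='01' -> emit 'n', reset
Bit 2: prefix='1' (no match yet)
Bit 3: prefix='10' -> emit 'm', reset
Bit 4: prefix='1' (no match yet)
Bit 5: prefix='10' -> emit 'm', reset
Bit 6: prefix='1' (no match yet)
Bit 7: prefix='10' -> emit 'm', reset
Bit 8: prefix='1' (no match yet)
Bit 9: prefix='10' -> emit 'm', reset

Answer: nmmmm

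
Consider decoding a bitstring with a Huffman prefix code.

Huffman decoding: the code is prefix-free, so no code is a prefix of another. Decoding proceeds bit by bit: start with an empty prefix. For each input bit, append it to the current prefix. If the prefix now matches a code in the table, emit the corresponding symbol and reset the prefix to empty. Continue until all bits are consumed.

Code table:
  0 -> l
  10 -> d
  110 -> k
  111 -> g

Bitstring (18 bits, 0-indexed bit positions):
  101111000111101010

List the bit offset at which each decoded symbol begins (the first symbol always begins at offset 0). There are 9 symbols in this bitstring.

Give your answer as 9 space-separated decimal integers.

Answer: 0 2 5 7 8 9 12 14 16

Derivation:
Bit 0: prefix='1' (no match yet)
Bit 1: prefix='10' -> emit 'd', reset
Bit 2: prefix='1' (no match yet)
Bit 3: prefix='11' (no match yet)
Bit 4: prefix='111' -> emit 'g', reset
Bit 5: prefix='1' (no match yet)
Bit 6: prefix='10' -> emit 'd', reset
Bit 7: prefix='0' -> emit 'l', reset
Bit 8: prefix='0' -> emit 'l', reset
Bit 9: prefix='1' (no match yet)
Bit 10: prefix='11' (no match yet)
Bit 11: prefix='111' -> emit 'g', reset
Bit 12: prefix='1' (no match yet)
Bit 13: prefix='10' -> emit 'd', reset
Bit 14: prefix='1' (no match yet)
Bit 15: prefix='10' -> emit 'd', reset
Bit 16: prefix='1' (no match yet)
Bit 17: prefix='10' -> emit 'd', reset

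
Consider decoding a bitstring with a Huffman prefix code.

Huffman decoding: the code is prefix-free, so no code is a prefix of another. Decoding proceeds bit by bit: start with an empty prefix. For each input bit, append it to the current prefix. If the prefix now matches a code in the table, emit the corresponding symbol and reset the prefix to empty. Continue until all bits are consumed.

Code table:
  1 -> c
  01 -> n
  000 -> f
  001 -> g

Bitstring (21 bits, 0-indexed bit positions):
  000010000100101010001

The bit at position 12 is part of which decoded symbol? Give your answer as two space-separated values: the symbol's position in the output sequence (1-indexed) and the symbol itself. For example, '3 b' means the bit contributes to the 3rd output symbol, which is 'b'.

Answer: 5 g

Derivation:
Bit 0: prefix='0' (no match yet)
Bit 1: prefix='00' (no match yet)
Bit 2: prefix='000' -> emit 'f', reset
Bit 3: prefix='0' (no match yet)
Bit 4: prefix='01' -> emit 'n', reset
Bit 5: prefix='0' (no match yet)
Bit 6: prefix='00' (no match yet)
Bit 7: prefix='000' -> emit 'f', reset
Bit 8: prefix='0' (no match yet)
Bit 9: prefix='01' -> emit 'n', reset
Bit 10: prefix='0' (no match yet)
Bit 11: prefix='00' (no match yet)
Bit 12: prefix='001' -> emit 'g', reset
Bit 13: prefix='0' (no match yet)
Bit 14: prefix='01' -> emit 'n', reset
Bit 15: prefix='0' (no match yet)
Bit 16: prefix='01' -> emit 'n', reset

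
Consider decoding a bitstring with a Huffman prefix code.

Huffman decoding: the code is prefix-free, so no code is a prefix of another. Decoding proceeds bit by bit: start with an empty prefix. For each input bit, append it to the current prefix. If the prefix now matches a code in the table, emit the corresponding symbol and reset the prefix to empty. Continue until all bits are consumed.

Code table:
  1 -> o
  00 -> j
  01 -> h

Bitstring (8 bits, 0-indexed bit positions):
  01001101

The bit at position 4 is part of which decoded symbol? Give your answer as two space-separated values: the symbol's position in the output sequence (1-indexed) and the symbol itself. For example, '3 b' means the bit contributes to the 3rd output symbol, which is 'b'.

Answer: 3 o

Derivation:
Bit 0: prefix='0' (no match yet)
Bit 1: prefix='01' -> emit 'h', reset
Bit 2: prefix='0' (no match yet)
Bit 3: prefix='00' -> emit 'j', reset
Bit 4: prefix='1' -> emit 'o', reset
Bit 5: prefix='1' -> emit 'o', reset
Bit 6: prefix='0' (no match yet)
Bit 7: prefix='01' -> emit 'h', reset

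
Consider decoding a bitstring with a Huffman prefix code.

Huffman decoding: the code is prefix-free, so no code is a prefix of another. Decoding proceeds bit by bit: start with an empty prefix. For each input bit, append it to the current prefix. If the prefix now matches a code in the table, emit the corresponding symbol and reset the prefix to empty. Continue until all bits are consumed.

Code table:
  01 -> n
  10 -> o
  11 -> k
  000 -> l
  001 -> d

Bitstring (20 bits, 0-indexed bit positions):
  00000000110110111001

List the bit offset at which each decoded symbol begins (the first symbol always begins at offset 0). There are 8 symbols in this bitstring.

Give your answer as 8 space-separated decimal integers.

Answer: 0 3 6 9 11 13 15 17

Derivation:
Bit 0: prefix='0' (no match yet)
Bit 1: prefix='00' (no match yet)
Bit 2: prefix='000' -> emit 'l', reset
Bit 3: prefix='0' (no match yet)
Bit 4: prefix='00' (no match yet)
Bit 5: prefix='000' -> emit 'l', reset
Bit 6: prefix='0' (no match yet)
Bit 7: prefix='00' (no match yet)
Bit 8: prefix='001' -> emit 'd', reset
Bit 9: prefix='1' (no match yet)
Bit 10: prefix='10' -> emit 'o', reset
Bit 11: prefix='1' (no match yet)
Bit 12: prefix='11' -> emit 'k', reset
Bit 13: prefix='0' (no match yet)
Bit 14: prefix='01' -> emit 'n', reset
Bit 15: prefix='1' (no match yet)
Bit 16: prefix='11' -> emit 'k', reset
Bit 17: prefix='0' (no match yet)
Bit 18: prefix='00' (no match yet)
Bit 19: prefix='001' -> emit 'd', reset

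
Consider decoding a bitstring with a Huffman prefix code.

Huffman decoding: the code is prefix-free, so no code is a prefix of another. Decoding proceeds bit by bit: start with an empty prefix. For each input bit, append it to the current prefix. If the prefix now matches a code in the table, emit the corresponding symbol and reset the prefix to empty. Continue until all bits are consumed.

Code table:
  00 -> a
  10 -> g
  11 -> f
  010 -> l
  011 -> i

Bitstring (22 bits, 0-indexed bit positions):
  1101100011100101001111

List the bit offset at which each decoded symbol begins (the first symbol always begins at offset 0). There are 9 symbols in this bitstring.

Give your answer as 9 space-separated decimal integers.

Bit 0: prefix='1' (no match yet)
Bit 1: prefix='11' -> emit 'f', reset
Bit 2: prefix='0' (no match yet)
Bit 3: prefix='01' (no match yet)
Bit 4: prefix='011' -> emit 'i', reset
Bit 5: prefix='0' (no match yet)
Bit 6: prefix='00' -> emit 'a', reset
Bit 7: prefix='0' (no match yet)
Bit 8: prefix='01' (no match yet)
Bit 9: prefix='011' -> emit 'i', reset
Bit 10: prefix='1' (no match yet)
Bit 11: prefix='10' -> emit 'g', reset
Bit 12: prefix='0' (no match yet)
Bit 13: prefix='01' (no match yet)
Bit 14: prefix='010' -> emit 'l', reset
Bit 15: prefix='1' (no match yet)
Bit 16: prefix='10' -> emit 'g', reset
Bit 17: prefix='0' (no match yet)
Bit 18: prefix='01' (no match yet)
Bit 19: prefix='011' -> emit 'i', reset
Bit 20: prefix='1' (no match yet)
Bit 21: prefix='11' -> emit 'f', reset

Answer: 0 2 5 7 10 12 15 17 20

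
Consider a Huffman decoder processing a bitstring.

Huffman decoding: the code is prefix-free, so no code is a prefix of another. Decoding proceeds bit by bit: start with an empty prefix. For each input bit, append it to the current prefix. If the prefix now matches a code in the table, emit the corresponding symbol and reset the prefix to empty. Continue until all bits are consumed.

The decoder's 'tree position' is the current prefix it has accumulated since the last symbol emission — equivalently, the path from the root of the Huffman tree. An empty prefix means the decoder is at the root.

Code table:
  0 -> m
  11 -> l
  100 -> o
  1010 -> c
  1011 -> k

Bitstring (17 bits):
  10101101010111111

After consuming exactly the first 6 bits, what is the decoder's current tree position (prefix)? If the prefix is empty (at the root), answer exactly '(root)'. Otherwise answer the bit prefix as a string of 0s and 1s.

Bit 0: prefix='1' (no match yet)
Bit 1: prefix='10' (no match yet)
Bit 2: prefix='101' (no match yet)
Bit 3: prefix='1010' -> emit 'c', reset
Bit 4: prefix='1' (no match yet)
Bit 5: prefix='11' -> emit 'l', reset

Answer: (root)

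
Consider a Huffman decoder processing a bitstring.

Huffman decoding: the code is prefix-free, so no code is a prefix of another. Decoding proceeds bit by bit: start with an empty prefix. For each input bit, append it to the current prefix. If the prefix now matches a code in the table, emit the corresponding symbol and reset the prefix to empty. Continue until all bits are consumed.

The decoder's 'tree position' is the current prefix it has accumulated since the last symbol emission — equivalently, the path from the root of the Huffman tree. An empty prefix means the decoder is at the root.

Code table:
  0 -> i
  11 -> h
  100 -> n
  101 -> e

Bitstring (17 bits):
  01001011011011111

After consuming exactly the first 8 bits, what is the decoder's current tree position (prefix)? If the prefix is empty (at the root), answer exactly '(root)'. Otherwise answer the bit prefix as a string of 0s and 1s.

Answer: 1

Derivation:
Bit 0: prefix='0' -> emit 'i', reset
Bit 1: prefix='1' (no match yet)
Bit 2: prefix='10' (no match yet)
Bit 3: prefix='100' -> emit 'n', reset
Bit 4: prefix='1' (no match yet)
Bit 5: prefix='10' (no match yet)
Bit 6: prefix='101' -> emit 'e', reset
Bit 7: prefix='1' (no match yet)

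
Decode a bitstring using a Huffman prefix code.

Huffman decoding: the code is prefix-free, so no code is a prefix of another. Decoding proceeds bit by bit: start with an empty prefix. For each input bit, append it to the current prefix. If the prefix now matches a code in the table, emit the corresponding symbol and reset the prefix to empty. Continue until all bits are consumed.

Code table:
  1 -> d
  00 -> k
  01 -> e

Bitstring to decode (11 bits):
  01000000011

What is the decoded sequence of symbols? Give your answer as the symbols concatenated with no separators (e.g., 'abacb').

Bit 0: prefix='0' (no match yet)
Bit 1: prefix='01' -> emit 'e', reset
Bit 2: prefix='0' (no match yet)
Bit 3: prefix='00' -> emit 'k', reset
Bit 4: prefix='0' (no match yet)
Bit 5: prefix='00' -> emit 'k', reset
Bit 6: prefix='0' (no match yet)
Bit 7: prefix='00' -> emit 'k', reset
Bit 8: prefix='0' (no match yet)
Bit 9: prefix='01' -> emit 'e', reset
Bit 10: prefix='1' -> emit 'd', reset

Answer: ekkked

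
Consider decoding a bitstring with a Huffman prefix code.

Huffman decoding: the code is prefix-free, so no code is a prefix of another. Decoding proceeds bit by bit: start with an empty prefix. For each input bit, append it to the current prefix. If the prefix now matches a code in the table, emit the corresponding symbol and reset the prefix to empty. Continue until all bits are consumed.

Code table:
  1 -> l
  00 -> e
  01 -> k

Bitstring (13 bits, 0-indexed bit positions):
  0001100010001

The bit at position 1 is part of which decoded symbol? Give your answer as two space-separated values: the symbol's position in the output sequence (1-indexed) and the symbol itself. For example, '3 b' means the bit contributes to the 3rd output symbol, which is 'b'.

Bit 0: prefix='0' (no match yet)
Bit 1: prefix='00' -> emit 'e', reset
Bit 2: prefix='0' (no match yet)
Bit 3: prefix='01' -> emit 'k', reset
Bit 4: prefix='1' -> emit 'l', reset
Bit 5: prefix='0' (no match yet)

Answer: 1 e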